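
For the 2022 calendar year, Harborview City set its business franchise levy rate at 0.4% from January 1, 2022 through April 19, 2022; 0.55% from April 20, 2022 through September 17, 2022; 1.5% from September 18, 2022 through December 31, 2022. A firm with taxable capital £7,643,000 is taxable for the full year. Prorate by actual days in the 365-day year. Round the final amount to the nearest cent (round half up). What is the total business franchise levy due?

£59,500.23

January 1 – April 19, 2022: 109 days at 0.4% → £7,643,000 × 0.4% × 109/365 = £9,129.7205
April 20 – September 17, 2022: 151 days at 0.55% → £7,643,000 × 0.55% × 151/365 = £17,390.4425
September 18 – December 31, 2022: 105 days at 1.5% → £7,643,000 × 1.5% × 105/365 = £32,980.0685
Total = £59,500.2315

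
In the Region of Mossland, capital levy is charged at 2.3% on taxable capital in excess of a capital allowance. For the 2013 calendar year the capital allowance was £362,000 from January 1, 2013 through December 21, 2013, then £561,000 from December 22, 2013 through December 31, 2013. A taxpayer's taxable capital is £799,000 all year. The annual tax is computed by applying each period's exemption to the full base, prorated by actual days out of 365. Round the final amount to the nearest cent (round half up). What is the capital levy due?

January 1 – December 21, 2013: 355 days, exemption £362,000 → (£799,000 − £362,000) × 2.3% × 355/365 = £9,775.6301
December 22 – December 31, 2013: 10 days, exemption £561,000 → (£799,000 − £561,000) × 2.3% × 10/365 = £149.9726
Total = £9,925.6027

£9,925.60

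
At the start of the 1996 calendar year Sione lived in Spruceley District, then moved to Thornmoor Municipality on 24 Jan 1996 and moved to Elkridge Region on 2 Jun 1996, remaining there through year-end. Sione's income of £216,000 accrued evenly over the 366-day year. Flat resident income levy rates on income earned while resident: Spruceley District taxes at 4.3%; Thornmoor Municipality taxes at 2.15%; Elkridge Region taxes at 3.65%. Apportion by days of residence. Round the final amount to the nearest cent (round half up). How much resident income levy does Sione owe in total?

Spruceley District, 1 Jan – 23 Jan 1996: 23 days → £216,000 × 4.3% × 23/366 = £583.6721
Thornmoor Municipality, 24 Jan – 1 Jun 1996: 130 days → £216,000 × 2.15% × 130/366 = £1,649.5082
Elkridge Region, 2 Jun – 31 Dec 1996: 213 days → £216,000 × 3.65% × 213/366 = £4,588.2295
Total = £6,821.4098

£6,821.41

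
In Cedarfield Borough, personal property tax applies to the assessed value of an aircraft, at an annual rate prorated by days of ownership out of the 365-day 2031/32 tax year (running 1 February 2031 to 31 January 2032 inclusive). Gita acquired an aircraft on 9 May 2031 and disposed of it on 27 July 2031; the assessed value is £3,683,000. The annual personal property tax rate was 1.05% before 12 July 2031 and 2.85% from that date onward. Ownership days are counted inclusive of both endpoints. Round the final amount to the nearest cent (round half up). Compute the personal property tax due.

9 May – 11 July 2031: 64 days at 1.05% → £3,683,000 × 1.05% × 64/365 = £6,780.7562
12 July – 27 July 2031: 16 days at 2.85% → £3,683,000 × 2.85% × 16/365 = £4,601.2274
Total = £11,381.9836

£11,381.98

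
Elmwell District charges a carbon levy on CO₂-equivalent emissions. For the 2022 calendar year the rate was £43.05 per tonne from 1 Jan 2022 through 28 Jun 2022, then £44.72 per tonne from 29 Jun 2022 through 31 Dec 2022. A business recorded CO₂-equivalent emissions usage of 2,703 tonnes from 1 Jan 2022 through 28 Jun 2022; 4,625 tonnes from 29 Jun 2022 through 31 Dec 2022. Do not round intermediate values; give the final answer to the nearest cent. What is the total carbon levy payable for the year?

1 Jan – 28 Jun 2022: 2,703 tonnes at £43.05/tonne → £116,364.15
29 Jun – 31 Dec 2022: 4,625 tonnes at £44.72/tonne → £206,830.00

£323,194.15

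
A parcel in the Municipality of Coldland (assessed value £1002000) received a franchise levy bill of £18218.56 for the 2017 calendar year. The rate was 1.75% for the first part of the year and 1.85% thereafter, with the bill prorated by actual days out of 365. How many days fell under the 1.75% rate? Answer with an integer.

116 days

Let d = days at the first rate; then 365 − d days at the second rate.
£1002000 × [1.75%·d + 1.85%·(365−d)] / 365 = £18218.56
Solving gives d = 116, so the new rate took effect on 27 April 2017.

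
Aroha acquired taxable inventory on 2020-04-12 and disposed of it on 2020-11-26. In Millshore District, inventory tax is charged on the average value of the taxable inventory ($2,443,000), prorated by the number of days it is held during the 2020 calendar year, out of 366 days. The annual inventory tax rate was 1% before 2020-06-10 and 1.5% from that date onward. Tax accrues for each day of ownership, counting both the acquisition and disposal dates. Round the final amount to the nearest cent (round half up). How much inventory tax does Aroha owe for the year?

$20,959.07

2020-04-12 to 2020-06-09: 59 days at 1% → $2,443,000 × 1% × 59/366 = $3,938.1694
2020-06-10 to 2020-11-26: 170 days at 1.5% → $2,443,000 × 1.5% × 170/366 = $17,020.9016
Total = $20,959.0710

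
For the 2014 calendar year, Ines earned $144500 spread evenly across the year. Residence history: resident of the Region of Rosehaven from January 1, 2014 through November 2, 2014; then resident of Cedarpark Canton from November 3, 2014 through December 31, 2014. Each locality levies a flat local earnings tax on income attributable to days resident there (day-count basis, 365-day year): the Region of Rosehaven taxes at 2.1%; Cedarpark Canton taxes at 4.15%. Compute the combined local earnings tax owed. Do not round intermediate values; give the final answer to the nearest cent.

The Region of Rosehaven, January 1 – November 2, 2014: 306 days → $144500 × 2.1% × 306/365 = $2543.9918
Cedarpark Canton, November 3 – December 31, 2014: 59 days → $144500 × 4.15% × 59/365 = $969.3377
Total = $3513.3295

$3513.33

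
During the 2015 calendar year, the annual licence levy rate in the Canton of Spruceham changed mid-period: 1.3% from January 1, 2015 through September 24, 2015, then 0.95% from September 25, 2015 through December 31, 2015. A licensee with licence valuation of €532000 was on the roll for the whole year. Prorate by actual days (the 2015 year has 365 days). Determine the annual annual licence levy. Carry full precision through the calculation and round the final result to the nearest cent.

January 1 – September 24, 2015: 267 days at 1.3% → €532000 × 1.3% × 267/365 = €5059.1014
September 25 – December 31, 2015: 98 days at 0.95% → €532000 × 0.95% × 98/365 = €1356.9644
Total = €6416.0658

€6416.07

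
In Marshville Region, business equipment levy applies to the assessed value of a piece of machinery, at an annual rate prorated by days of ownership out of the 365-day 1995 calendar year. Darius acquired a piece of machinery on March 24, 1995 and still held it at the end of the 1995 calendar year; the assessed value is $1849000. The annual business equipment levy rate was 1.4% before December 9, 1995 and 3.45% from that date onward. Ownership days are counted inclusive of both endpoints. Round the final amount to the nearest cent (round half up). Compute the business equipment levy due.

$22459.02

March 24 – December 8, 1995: 260 days at 1.4% → $1849000 × 1.4% × 260/365 = $18439.3425
December 9 – December 31, 1995: 23 days at 3.45% → $1849000 × 3.45% × 23/365 = $4019.6753
Total = $22459.0178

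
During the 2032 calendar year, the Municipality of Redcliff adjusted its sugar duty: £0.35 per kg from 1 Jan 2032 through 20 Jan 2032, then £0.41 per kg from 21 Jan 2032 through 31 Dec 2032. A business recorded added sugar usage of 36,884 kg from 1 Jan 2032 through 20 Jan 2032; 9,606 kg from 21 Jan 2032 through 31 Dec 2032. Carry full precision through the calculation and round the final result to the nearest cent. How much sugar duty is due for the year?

£16847.86

1 Jan – 20 Jan 2032: 36,884 kg at £0.35/kg → £12909.40
21 Jan – 31 Dec 2032: 9,606 kg at £0.41/kg → £3938.46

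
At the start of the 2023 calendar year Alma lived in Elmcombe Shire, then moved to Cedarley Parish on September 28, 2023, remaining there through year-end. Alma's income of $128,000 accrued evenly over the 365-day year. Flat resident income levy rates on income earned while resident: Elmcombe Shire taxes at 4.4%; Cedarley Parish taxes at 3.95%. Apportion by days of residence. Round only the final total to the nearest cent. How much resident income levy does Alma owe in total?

Elmcombe Shire, January 1 – September 27, 2023: 270 days → $128,000 × 4.4% × 270/365 = $4,166.1370
Cedarley Parish, September 28 – December 31, 2023: 95 days → $128,000 × 3.95% × 95/365 = $1,315.9452
Total = $5,482.0822

$5,482.08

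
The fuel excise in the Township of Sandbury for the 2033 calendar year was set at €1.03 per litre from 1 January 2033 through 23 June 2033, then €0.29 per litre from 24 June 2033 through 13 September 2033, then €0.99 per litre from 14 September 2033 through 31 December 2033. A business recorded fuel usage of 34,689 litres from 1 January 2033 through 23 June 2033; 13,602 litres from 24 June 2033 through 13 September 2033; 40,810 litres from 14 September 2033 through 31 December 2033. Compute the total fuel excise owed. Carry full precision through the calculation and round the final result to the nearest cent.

€80076.15

1 January – 23 June 2033: 34,689 litres at €1.03/litre → €35729.67
24 June – 13 September 2033: 13,602 litres at €0.29/litre → €3944.58
14 September – 31 December 2033: 40,810 litres at €0.99/litre → €40401.90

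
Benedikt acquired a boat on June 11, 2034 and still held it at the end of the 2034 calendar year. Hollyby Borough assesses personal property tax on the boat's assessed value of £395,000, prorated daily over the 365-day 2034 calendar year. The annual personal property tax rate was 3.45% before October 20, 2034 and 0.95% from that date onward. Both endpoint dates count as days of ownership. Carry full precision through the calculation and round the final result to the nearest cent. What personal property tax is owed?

£5,641.47

June 11 – October 19, 2034: 131 days at 3.45% → £395,000 × 3.45% × 131/365 = £4,890.9658
October 20 – December 31, 2034: 73 days at 0.95% → £395,000 × 0.95% × 73/365 = £750.5000
Total = £5,641.4658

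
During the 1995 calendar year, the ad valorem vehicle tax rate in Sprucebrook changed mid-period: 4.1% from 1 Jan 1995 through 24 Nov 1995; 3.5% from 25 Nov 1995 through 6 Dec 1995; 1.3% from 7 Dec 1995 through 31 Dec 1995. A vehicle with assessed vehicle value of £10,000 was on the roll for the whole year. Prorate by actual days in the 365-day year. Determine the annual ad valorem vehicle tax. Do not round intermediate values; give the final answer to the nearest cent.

£388.85

1 Jan – 24 Nov 1995: 328 days at 4.1% → £10,000 × 4.1% × 328/365 = £368.4384
25 Nov – 6 Dec 1995: 12 days at 3.5% → £10,000 × 3.5% × 12/365 = £11.5068
7 Dec – 31 Dec 1995: 25 days at 1.3% → £10,000 × 1.3% × 25/365 = £8.9041
Total = £388.8493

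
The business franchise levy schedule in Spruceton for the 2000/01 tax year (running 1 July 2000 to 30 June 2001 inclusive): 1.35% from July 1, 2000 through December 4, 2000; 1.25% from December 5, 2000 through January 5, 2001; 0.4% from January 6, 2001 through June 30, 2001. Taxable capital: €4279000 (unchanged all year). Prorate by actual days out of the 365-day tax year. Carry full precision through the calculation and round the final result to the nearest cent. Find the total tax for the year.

€37790.02

July 1 – December 4, 2000: 157 days at 1.35% → €4279000 × 1.35% × 157/365 = €24847.5082
December 5, 2000 – January 5, 2001: 32 days at 1.25% → €4279000 × 1.25% × 32/365 = €4689.3151
January 6 – June 30, 2001: 176 days at 0.4% → €4279000 × 0.4% × 176/365 = €8253.1945
Total = €37790.0178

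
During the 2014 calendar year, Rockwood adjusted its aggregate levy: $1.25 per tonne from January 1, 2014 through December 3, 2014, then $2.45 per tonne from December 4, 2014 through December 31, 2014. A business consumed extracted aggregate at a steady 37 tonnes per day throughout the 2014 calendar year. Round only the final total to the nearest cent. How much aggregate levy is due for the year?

$18124.45

January 1 – December 3, 2014: 337 days × 37 tonnes/day = 12,469 tonnes at $1.25/tonne → $15586.25
December 4 – December 31, 2014: 28 days × 37 tonnes/day = 1,036 tonnes at $2.45/tonne → $2538.20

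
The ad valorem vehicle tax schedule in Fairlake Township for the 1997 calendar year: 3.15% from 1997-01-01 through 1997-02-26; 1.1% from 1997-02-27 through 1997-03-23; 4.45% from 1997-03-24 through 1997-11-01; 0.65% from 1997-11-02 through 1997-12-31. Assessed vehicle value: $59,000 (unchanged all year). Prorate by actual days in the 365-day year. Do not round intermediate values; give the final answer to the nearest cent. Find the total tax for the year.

1997-01-01 to 1997-02-26: 57 days at 3.15% → $59,000 × 3.15% × 57/365 = $290.2315
1997-02-27 to 1997-03-23: 25 days at 1.1% → $59,000 × 1.1% × 25/365 = $44.4521
1997-03-24 to 1997-11-01: 223 days at 4.45% → $59,000 × 4.45% × 223/365 = $1,604.0726
1997-11-02 to 1997-12-31: 60 days at 0.65% → $59,000 × 0.65% × 60/365 = $63.0411
Total = $2,001.7973

$2,001.80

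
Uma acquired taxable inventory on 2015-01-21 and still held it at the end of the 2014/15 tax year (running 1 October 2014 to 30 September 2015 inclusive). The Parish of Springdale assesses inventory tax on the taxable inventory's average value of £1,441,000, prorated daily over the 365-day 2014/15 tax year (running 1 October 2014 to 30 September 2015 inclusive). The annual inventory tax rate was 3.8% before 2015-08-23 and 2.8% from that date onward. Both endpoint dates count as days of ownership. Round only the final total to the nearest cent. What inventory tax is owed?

2015-01-21 to 2015-08-22: 214 days at 3.8% → £1,441,000 × 3.8% × 214/365 = £32,104.6904
2015-08-23 to 2015-09-30: 39 days at 2.8% → £1,441,000 × 2.8% × 39/365 = £4,311.1562
Total = £36,415.8466

£36,415.85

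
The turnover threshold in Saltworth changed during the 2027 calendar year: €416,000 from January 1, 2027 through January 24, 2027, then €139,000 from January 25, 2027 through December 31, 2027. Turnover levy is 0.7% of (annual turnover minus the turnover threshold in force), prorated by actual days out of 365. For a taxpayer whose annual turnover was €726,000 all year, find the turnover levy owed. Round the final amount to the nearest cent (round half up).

€3,981.50

January 1 – January 24, 2027: 24 days, exemption €416,000 → (€726,000 − €416,000) × 0.7% × 24/365 = €142.6849
January 25 – December 31, 2027: 341 days, exemption €139,000 → (€726,000 − €139,000) × 0.7% × 341/365 = €3,838.8192
Total = €3,981.5041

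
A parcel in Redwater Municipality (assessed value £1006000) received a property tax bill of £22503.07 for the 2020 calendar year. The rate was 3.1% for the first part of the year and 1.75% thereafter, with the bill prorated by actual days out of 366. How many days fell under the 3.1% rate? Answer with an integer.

Let d = days at the first rate; then 366 − d days at the second rate.
£1006000 × [3.1%·d + 1.75%·(366−d)] / 366 = £22503.07
Solving gives d = 132, so the new rate took effect on May 12, 2020.

132 days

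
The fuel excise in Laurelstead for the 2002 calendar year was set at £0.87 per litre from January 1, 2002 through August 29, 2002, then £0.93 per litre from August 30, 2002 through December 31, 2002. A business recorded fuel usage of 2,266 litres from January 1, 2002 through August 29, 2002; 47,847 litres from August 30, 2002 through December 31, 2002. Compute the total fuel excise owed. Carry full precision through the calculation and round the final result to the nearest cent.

£46,469.13

January 1 – August 29, 2002: 2,266 litres at £0.87/litre → £1,971.42
August 30 – December 31, 2002: 47,847 litres at £0.93/litre → £44,497.71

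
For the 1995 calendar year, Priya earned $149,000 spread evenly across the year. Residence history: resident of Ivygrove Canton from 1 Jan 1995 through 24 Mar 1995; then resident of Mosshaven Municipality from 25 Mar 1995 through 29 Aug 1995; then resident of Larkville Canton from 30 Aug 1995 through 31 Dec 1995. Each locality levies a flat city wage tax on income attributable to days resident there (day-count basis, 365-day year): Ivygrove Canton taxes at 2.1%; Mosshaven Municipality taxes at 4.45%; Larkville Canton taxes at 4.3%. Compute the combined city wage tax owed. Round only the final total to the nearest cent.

Ivygrove Canton, 1 Jan – 24 Mar 1995: 83 days → $149,000 × 2.1% × 83/365 = $711.5260
Mosshaven Municipality, 25 Mar – 29 Aug 1995: 158 days → $149,000 × 4.45% × 158/365 = $2,870.1890
Larkville Canton, 30 Aug – 31 Dec 1995: 124 days → $149,000 × 4.3% × 124/365 = $2,176.6247
Total = $5,758.3397

$5,758.34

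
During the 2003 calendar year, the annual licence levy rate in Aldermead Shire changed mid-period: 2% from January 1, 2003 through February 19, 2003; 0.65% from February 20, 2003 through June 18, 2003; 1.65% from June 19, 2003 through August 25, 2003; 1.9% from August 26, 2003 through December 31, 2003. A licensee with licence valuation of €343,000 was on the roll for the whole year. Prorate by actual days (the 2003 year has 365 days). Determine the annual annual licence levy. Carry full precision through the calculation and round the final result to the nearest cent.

€5,006.39

January 1 – February 19, 2003: 50 days at 2% → €343,000 × 2% × 50/365 = €939.7260
February 20 – June 18, 2003: 119 days at 0.65% → €343,000 × 0.65% × 119/365 = €726.8781
June 19 – August 25, 2003: 68 days at 1.65% → €343,000 × 1.65% × 68/365 = €1,054.3726
August 26 – December 31, 2003: 128 days at 1.9% → €343,000 × 1.9% × 128/365 = €2,285.4137
Total = €5,006.3904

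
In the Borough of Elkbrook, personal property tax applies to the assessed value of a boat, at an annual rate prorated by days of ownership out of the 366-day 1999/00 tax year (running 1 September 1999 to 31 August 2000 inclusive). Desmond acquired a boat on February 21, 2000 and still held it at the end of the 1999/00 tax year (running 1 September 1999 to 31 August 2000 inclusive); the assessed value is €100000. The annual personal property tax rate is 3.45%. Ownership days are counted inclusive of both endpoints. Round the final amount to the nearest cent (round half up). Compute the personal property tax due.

€1819.26

Days held (February 21 – August 31, 2000): 193 out of 366
Tax = €100000 × 3.45% × 193/366 = €1819.2623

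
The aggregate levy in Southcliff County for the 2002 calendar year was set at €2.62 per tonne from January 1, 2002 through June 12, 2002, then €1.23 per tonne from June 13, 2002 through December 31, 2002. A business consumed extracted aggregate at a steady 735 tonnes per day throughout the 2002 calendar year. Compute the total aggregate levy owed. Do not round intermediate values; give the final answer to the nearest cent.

€496,507.20

January 1 – June 12, 2002: 163 days × 735 tonnes/day = 119,805 tonnes at €2.62/tonne → €313,889.10
June 13 – December 31, 2002: 202 days × 735 tonnes/day = 148,470 tonnes at €1.23/tonne → €182,618.10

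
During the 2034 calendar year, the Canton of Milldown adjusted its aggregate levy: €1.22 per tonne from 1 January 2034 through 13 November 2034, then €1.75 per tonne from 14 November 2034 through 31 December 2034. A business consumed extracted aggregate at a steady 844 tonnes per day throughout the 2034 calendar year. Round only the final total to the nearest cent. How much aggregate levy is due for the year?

€397,304.56

1 January – 13 November 2034: 317 days × 844 tonnes/day = 267,548 tonnes at €1.22/tonne → €326,408.56
14 November – 31 December 2034: 48 days × 844 tonnes/day = 40,512 tonnes at €1.75/tonne → €70,896.00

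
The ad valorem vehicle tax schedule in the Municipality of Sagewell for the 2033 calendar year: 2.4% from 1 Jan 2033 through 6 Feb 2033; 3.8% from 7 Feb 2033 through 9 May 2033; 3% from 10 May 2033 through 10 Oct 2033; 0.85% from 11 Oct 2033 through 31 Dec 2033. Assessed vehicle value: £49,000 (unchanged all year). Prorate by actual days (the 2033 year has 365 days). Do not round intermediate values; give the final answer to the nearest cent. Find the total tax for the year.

£1,302.33

1 Jan – 6 Feb 2033: 37 days at 2.4% → £49,000 × 2.4% × 37/365 = £119.2110
7 Feb – 9 May 2033: 92 days at 3.8% → £49,000 × 3.8% × 92/365 = £469.3260
10 May – 10 Oct 2033: 154 days at 3% → £49,000 × 3% × 154/365 = £620.2192
11 Oct – 31 Dec 2033: 82 days at 0.85% → £49,000 × 0.85% × 82/365 = £93.5699
Total = £1,302.3260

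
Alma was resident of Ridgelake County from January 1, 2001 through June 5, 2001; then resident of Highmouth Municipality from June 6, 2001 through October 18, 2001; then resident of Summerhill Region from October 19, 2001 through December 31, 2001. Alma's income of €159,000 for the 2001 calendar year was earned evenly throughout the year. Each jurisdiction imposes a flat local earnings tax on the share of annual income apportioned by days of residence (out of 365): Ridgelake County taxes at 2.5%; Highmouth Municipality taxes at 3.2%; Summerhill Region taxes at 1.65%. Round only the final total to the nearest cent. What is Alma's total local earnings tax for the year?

Ridgelake County, January 1 – June 5, 2001: 156 days → €159,000 × 2.5% × 156/365 = €1,698.9041
Highmouth Municipality, June 6 – October 18, 2001: 135 days → €159,000 × 3.2% × 135/365 = €1,881.8630
Summerhill Region, October 19 – December 31, 2001: 74 days → €159,000 × 1.65% × 74/365 = €531.8877
Total = €4,112.6548

€4,112.65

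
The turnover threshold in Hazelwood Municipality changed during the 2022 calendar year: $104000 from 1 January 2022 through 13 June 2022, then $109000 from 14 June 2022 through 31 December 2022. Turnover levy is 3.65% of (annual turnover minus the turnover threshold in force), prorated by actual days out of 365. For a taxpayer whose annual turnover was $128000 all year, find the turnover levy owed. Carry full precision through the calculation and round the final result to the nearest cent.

1 January – 13 June 2022: 164 days, exemption $104000 → ($128000 − $104000) × 3.65% × 164/365 = $393.6000
14 June – 31 December 2022: 201 days, exemption $109000 → ($128000 − $109000) × 3.65% × 201/365 = $381.9000
Total = $775.5000

$775.50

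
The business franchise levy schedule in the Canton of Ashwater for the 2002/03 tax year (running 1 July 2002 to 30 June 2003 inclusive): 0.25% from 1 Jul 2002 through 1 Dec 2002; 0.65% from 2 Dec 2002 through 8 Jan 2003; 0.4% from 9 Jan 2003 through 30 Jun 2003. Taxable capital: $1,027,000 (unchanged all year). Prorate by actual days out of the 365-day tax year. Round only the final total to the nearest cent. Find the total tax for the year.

1 Jul – 1 Dec 2002: 154 days at 0.25% → $1,027,000 × 0.25% × 154/365 = $1,083.2740
2 Dec 2002 – 8 Jan 2003: 38 days at 0.65% → $1,027,000 × 0.65% × 38/365 = $694.9836
9 Jan – 30 Jun 2003: 173 days at 0.4% → $1,027,000 × 0.4% × 173/365 = $1,947.0795
Total = $3,725.3370

$3,725.34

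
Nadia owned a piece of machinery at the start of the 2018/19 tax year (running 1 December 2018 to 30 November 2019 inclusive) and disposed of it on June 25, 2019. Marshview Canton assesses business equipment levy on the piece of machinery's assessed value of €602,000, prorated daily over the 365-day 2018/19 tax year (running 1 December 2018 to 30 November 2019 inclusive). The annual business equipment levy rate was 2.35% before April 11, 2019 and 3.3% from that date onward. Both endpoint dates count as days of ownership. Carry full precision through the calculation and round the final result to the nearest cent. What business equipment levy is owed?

€9,213.90

December 1, 2018 – April 10, 2019: 131 days at 2.35% → €602,000 × 2.35% × 131/365 = €5,077.4164
April 11 – June 25, 2019: 76 days at 3.3% → €602,000 × 3.3% × 76/365 = €4,136.4822
Total = €9,213.8986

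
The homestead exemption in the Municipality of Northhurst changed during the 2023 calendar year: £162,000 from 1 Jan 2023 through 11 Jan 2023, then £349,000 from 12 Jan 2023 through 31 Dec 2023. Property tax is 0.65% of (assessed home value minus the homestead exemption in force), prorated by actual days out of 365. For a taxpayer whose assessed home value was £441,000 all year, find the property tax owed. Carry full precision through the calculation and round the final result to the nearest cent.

£634.63

1 Jan – 11 Jan 2023: 11 days, exemption £162,000 → (£441,000 − £162,000) × 0.65% × 11/365 = £54.6534
12 Jan – 31 Dec 2023: 354 days, exemption £349,000 → (£441,000 − £349,000) × 0.65% × 354/365 = £579.9781
Total = £634.6315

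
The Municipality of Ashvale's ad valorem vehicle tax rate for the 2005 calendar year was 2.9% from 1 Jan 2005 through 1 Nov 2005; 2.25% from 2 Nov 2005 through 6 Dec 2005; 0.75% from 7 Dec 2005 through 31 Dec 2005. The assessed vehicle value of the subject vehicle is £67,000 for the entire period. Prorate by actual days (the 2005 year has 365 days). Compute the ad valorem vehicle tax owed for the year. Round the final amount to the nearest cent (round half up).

1 Jan – 1 Nov 2005: 305 days at 2.9% → £67,000 × 2.9% × 305/365 = £1,623.6027
2 Nov – 6 Dec 2005: 35 days at 2.25% → £67,000 × 2.25% × 35/365 = £144.5548
7 Dec – 31 Dec 2005: 25 days at 0.75% → £67,000 × 0.75% × 25/365 = £34.4178
Total = £1,802.5753

£1,802.58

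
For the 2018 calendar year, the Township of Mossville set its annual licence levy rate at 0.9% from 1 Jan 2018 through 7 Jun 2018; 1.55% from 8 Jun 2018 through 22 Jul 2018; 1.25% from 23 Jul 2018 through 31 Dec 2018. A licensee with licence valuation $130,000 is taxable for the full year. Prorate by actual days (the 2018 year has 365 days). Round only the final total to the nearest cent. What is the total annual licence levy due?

1 Jan – 7 Jun 2018: 158 days at 0.9% → $130,000 × 0.9% × 158/365 = $506.4658
8 Jun – 22 Jul 2018: 45 days at 1.55% → $130,000 × 1.55% × 45/365 = $248.4247
23 Jul – 31 Dec 2018: 162 days at 1.25% → $130,000 × 1.25% × 162/365 = $721.2329
Total = $1,476.1233

$1,476.12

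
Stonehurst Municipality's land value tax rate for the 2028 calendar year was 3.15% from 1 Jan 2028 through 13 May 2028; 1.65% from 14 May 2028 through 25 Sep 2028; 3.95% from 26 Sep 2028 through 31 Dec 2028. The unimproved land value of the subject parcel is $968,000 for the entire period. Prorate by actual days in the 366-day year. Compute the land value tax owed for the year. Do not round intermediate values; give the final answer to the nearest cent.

1 Jan – 13 May 2028: 134 days at 3.15% → $968,000 × 3.15% × 134/366 = $11,163.7377
14 May – 25 Sep 2028: 135 days at 1.65% → $968,000 × 1.65% × 135/366 = $5,891.3115
26 Sep – 31 Dec 2028: 97 days at 3.95% → $968,000 × 3.95% × 97/366 = $10,133.5847
Total = $27,188.6339

$27,188.63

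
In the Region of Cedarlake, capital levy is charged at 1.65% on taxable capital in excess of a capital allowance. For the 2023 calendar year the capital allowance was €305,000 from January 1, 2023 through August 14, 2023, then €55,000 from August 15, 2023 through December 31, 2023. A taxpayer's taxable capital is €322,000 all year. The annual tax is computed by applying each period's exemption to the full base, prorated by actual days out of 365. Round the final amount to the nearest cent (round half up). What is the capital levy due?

January 1 – August 14, 2023: 226 days, exemption €305,000 → (€322,000 − €305,000) × 1.65% × 226/365 = €173.6795
August 15 – December 31, 2023: 139 days, exemption €55,000 → (€322,000 − €55,000) × 1.65% × 139/365 = €1,677.7110
Total = €1,851.3904

€1,851.39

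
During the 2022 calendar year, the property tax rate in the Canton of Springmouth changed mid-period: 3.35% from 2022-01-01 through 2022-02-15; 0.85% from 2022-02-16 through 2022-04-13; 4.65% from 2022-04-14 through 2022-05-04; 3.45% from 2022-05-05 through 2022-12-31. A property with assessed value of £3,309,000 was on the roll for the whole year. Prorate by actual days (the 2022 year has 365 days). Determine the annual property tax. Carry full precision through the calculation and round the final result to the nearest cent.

2022-01-01 to 2022-02-15: 46 days at 3.35% → £3,309,000 × 3.35% × 46/365 = £13,970.3260
2022-02-16 to 2022-04-13: 57 days at 0.85% → £3,309,000 × 0.85% × 57/365 = £4,392.3575
2022-04-14 to 2022-05-04: 21 days at 4.65% → £3,309,000 × 4.65% × 21/365 = £8,852.7082
2022-05-05 to 2022-12-31: 241 days at 3.45% → £3,309,000 × 3.45% × 241/365 = £75,377.2068
Total = £102,592.5986

£102,592.60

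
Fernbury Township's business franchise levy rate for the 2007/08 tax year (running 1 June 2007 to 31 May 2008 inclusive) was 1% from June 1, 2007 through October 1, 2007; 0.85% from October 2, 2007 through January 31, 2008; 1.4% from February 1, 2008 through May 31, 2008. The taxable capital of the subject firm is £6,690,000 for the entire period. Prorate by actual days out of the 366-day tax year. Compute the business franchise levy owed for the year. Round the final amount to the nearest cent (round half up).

£72,401.89

June 1 – October 1, 2007: 123 days at 1% → £6,690,000 × 1% × 123/366 = £22,482.7869
October 2, 2007 – January 31, 2008: 122 days at 0.85% → £6,690,000 × 0.85% × 122/366 = £18,955.0000
February 1 – May 31, 2008: 121 days at 1.4% → £6,690,000 × 1.4% × 121/366 = £30,964.0984
Total = £72,401.8852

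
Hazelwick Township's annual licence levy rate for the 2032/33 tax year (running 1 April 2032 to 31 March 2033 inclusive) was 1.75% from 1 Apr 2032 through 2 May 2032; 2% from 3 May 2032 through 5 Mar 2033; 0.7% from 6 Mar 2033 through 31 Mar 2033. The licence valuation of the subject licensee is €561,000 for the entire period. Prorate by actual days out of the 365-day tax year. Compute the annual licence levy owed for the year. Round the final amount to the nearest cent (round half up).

1 Apr – 2 May 2032: 32 days at 1.75% → €561,000 × 1.75% × 32/365 = €860.7123
3 May 2032 – 5 Mar 2033: 307 days at 2% → €561,000 × 2% × 307/365 = €9,437.0959
6 Mar – 31 Mar 2033: 26 days at 0.7% → €561,000 × 0.7% × 26/365 = €279.7315
Total = €10,577.5397

€10,577.54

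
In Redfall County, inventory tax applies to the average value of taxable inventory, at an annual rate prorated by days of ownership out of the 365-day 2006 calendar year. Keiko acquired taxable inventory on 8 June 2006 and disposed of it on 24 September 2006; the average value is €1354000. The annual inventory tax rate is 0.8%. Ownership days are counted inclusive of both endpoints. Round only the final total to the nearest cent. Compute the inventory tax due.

€3234.76

Days held (8 June – 24 September 2006): 109 out of 365
Tax = €1354000 × 0.8% × 109/365 = €3234.7616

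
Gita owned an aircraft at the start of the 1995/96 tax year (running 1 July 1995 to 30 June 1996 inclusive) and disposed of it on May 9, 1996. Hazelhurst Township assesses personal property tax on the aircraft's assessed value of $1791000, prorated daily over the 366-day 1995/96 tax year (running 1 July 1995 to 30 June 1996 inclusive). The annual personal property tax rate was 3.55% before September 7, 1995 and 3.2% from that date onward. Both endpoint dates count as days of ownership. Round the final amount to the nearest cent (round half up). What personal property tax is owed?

July 1 – September 6, 1995: 68 days at 3.55% → $1791000 × 3.55% × 68/366 = $11812.7705
September 7, 1995 – May 9, 1996: 246 days at 3.2% → $1791000 × 3.2% × 246/366 = $38521.1803
Total = $50333.9508

$50333.95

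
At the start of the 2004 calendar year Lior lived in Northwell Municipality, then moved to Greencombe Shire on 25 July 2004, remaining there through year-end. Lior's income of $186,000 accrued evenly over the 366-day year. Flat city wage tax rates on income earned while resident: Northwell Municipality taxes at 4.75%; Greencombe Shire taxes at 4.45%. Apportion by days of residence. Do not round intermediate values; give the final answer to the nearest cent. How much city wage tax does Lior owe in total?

Northwell Municipality, 1 January – 24 July 2004: 206 days → $186,000 × 4.75% × 206/366 = $4,972.7049
Greencombe Shire, 25 July – 31 December 2004: 160 days → $186,000 × 4.45% × 160/366 = $3,618.3607
Total = $8,591.0656

$8,591.07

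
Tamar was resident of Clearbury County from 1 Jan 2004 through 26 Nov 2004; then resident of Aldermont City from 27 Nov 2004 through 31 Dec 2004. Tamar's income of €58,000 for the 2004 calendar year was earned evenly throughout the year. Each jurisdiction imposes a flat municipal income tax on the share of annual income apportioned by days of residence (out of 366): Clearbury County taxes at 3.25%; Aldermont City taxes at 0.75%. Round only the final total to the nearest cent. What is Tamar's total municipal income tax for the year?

Clearbury County, 1 Jan – 26 Nov 2004: 331 days → €58,000 × 3.25% × 331/366 = €1,704.7404
Aldermont City, 27 Nov – 31 Dec 2004: 35 days → €58,000 × 0.75% × 35/366 = €41.5984
Total = €1,746.3388

€1,746.34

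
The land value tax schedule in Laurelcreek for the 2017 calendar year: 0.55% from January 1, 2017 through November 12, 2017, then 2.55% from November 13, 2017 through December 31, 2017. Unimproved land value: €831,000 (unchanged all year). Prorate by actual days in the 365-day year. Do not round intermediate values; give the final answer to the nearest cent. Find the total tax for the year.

€6,801.68

January 1 – November 12, 2017: 316 days at 0.55% → €831,000 × 0.55% × 316/365 = €3,956.9260
November 13 – December 31, 2017: 49 days at 2.55% → €831,000 × 2.55% × 49/365 = €2,844.7521
Total = €6,801.6781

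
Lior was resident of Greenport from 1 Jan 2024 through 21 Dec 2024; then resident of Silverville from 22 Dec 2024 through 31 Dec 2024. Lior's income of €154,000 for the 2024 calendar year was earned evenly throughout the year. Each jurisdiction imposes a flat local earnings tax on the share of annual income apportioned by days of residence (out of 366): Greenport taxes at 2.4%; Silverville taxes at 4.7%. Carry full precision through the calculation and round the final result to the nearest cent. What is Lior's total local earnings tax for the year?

€3,792.78

Greenport, 1 Jan – 21 Dec 2024: 356 days → €154,000 × 2.4% × 356/366 = €3,595.0164
Silverville, 22 Dec – 31 Dec 2024: 10 days → €154,000 × 4.7% × 10/366 = €197.7596
Total = €3,792.7760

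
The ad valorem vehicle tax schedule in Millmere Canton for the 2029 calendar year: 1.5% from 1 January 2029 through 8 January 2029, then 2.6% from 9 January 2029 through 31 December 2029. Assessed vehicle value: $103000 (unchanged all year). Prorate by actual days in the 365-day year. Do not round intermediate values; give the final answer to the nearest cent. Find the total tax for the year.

1 January – 8 January 2029: 8 days at 1.5% → $103000 × 1.5% × 8/365 = $33.8630
9 January – 31 December 2029: 357 days at 2.6% → $103000 × 2.6% × 357/365 = $2619.3041
Total = $2653.1671

$2653.17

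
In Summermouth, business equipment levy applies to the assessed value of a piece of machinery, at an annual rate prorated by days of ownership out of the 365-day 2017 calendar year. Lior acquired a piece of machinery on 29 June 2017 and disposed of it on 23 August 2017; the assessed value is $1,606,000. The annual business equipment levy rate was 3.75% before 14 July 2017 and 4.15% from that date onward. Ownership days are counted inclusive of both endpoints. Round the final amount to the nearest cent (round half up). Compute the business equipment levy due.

$9,961.60

29 June – 13 July 2017: 15 days at 3.75% → $1,606,000 × 3.75% × 15/365 = $2,475.0000
14 July – 23 August 2017: 41 days at 4.15% → $1,606,000 × 4.15% × 41/365 = $7,486.6000
Total = $9,961.6000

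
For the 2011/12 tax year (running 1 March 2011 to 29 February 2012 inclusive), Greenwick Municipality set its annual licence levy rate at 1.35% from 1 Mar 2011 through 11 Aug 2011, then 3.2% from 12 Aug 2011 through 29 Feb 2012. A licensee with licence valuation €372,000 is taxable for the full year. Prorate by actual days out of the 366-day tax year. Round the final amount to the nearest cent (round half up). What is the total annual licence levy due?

1 Mar – 11 Aug 2011: 164 days at 1.35% → €372,000 × 1.35% × 164/366 = €2,250.2951
12 Aug 2011 – 29 Feb 2012: 202 days at 3.2% → €372,000 × 3.2% × 202/366 = €6,569.9672
Total = €8,820.2623

€8,820.26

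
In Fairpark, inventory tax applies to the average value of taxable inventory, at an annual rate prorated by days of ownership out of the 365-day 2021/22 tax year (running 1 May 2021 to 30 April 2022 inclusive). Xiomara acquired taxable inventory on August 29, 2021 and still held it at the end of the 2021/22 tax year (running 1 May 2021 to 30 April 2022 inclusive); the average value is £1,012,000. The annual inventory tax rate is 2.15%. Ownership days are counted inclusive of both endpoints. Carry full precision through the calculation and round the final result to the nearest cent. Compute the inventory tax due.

Days held (August 29, 2021 – April 30, 2022): 245 out of 365
Tax = £1,012,000 × 2.15% × 245/365 = £14,604.6849

£14,604.68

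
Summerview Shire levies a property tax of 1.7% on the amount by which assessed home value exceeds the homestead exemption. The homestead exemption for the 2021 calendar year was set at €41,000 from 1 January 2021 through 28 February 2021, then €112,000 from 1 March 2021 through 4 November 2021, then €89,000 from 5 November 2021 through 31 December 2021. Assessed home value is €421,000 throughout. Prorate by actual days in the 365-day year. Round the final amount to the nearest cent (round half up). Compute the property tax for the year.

€5,509.16

1 January – 28 February 2021: 59 days, exemption €41,000 → (€421,000 − €41,000) × 1.7% × 59/365 = €1,044.2192
1 March – 4 November 2021: 249 days, exemption €112,000 → (€421,000 − €112,000) × 1.7% × 249/365 = €3,583.5534
5 November – 31 December 2021: 57 days, exemption €89,000 → (€421,000 − €89,000) × 1.7% × 57/365 = €881.3918
Total = €5,509.1644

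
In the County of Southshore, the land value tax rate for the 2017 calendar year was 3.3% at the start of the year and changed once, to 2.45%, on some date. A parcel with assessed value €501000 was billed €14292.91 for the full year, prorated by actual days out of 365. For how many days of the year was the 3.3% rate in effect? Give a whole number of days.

173 days

Let d = days at the first rate; then 365 − d days at the second rate.
€501000 × [3.3%·d + 2.45%·(365−d)] / 365 = €14292.91
Solving gives d = 173, so the new rate took effect on 23 June 2017.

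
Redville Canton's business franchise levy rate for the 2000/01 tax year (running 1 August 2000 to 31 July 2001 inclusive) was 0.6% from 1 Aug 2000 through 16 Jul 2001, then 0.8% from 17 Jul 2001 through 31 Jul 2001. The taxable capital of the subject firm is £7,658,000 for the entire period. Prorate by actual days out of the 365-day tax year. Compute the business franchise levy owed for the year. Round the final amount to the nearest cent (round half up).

1 Aug 2000 – 16 Jul 2001: 350 days at 0.6% → £7,658,000 × 0.6% × 350/365 = £44,059.7260
17 Jul – 31 Jul 2001: 15 days at 0.8% → £7,658,000 × 0.8% × 15/365 = £2,517.6986
Total = £46,577.4247

£46,577.42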